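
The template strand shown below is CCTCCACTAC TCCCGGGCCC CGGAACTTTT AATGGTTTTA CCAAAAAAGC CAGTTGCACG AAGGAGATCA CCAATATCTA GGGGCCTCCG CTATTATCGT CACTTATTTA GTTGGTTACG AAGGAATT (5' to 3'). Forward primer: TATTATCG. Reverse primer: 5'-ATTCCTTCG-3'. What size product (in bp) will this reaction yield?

Scanning the template, TATTATCG occurs at positions 92–99; this primer anneals to the bottom strand there with its 3' end pointing downstream.
Taking the reverse complement of ATTCCTTCG gives CGAAGGAAT, found at positions 119–127 on the template; the primer anneals here to the top strand with its 3' end pointing upstream.
Amplicon spans positions 92–127: 36 bp.

36 bp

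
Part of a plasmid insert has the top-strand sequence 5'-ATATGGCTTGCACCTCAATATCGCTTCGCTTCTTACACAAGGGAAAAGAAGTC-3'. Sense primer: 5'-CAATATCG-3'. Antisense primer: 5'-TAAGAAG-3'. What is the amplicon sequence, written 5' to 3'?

The forward primer matches the template at positions 16–23.
Reverse complement of the reverse primer: CTTCTTA. This occurs on the top strand at positions 29–35.
The product is the template from position 16 through 35 (20 bp).

5'-CAATATCGCTTCGCTTCTTA-3'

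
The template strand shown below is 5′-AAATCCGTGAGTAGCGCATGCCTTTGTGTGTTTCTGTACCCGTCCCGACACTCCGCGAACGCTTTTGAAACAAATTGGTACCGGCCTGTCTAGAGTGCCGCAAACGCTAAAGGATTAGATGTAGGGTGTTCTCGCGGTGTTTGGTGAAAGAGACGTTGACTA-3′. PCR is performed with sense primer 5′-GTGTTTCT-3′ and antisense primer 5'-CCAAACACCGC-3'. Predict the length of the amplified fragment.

117 bp

Scanning the template, GTGTTTCT occurs at positions 28–35; this primer anneals to the bottom strand there with its 3' end pointing downstream.
Reverse complement of the reverse primer: GCGGTGTTTGG. This occurs on the top strand at positions 134–144.
The product runs from position 28 to position 144, so its length is 144 − 28 + 1 = 117 bp.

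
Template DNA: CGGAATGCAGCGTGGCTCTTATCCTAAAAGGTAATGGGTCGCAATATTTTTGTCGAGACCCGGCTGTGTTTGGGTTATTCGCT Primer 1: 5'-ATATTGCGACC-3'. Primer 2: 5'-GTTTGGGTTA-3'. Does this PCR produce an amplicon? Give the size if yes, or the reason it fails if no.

Primer 1 (ATATTGCGACC) has reverse complement GGTCGCAATAT, which matches the top strand at positions 37–47; primer 1 anneals to the top strand there with its 3' end pointing upstream toward position 37.
Primer 2 (GTTTGGGTTA) matches the top strand directly at positions 68–77; it anneals to the bottom strand with its 3' end pointing downstream toward position 77.
The 3' ends diverge (primer 1 extends toward position 1, primer 2 toward position 83), so the primers never converge on a shared product.

No product — the primers' 3' ends point away from each other.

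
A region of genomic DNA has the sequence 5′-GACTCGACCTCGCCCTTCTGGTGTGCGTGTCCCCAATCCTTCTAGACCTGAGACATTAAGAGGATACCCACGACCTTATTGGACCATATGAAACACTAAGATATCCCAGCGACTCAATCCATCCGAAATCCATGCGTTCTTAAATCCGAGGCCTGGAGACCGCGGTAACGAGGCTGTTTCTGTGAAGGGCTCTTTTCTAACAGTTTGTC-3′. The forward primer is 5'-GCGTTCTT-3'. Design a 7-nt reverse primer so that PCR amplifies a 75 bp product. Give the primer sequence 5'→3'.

The forward primer binds at positions 134–141, so a 75 bp product ends at position 134 + 75 − 1 = 208.
The reverse primer anneals to the top strand over positions 202–208, i.e. to AGTTTGT.
Its sequence written 5'→3' is the reverse complement: ACAAACT.

5'-ACAAACT-3'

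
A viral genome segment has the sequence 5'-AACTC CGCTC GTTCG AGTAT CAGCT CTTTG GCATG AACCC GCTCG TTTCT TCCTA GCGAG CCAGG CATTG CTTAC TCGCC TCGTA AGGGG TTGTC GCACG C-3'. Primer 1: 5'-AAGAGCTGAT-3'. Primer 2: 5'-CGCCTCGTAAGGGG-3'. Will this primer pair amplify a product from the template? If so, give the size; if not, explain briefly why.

No product — the primers' 3' ends point away from each other.

Primer 1 (AAGAGCTGAT) has reverse complement ATCAGCTCTT, which matches the top strand at positions 19–28; primer 1 anneals to the top strand there with its 3' end pointing upstream toward position 19.
Primer 2 (CGCCTCGTAAGGGG) matches the top strand directly at positions 77–90; it anneals to the bottom strand with its 3' end pointing downstream toward position 90.
The 3' ends diverge (primer 1 extends toward position 1, primer 2 toward position 101), so the primers never converge on a shared product.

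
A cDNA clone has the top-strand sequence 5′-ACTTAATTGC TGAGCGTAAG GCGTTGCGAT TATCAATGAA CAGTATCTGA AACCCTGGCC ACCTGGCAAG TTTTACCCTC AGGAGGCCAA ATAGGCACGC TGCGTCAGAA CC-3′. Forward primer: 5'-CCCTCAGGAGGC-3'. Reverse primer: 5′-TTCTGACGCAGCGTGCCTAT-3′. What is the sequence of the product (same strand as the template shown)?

5'-CCCTCAGGAGGCCAAATAGGCACGCTGCGTCAGAA-3'

Forward primer CCCTCAGGAGGC is found on the top strand at positions 76–87.
Reverse complement of the reverse primer: ATAGGCACGCTGCGTCAGAA. This occurs on the top strand at positions 91–110.
The product is the template from position 76 through 110 (35 bp).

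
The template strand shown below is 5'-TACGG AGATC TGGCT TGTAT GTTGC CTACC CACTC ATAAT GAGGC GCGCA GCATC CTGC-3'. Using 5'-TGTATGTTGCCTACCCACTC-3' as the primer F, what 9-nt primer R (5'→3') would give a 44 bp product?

The forward primer binds at positions 16–35, so a 44 bp product ends at position 16 + 44 − 1 = 59.
The reverse primer anneals to the top strand over positions 51–59, i.e. to GCATCCTGC.
Its sequence written 5'→3' is the reverse complement: GCAGGATGC.

5'-GCAGGATGC-3'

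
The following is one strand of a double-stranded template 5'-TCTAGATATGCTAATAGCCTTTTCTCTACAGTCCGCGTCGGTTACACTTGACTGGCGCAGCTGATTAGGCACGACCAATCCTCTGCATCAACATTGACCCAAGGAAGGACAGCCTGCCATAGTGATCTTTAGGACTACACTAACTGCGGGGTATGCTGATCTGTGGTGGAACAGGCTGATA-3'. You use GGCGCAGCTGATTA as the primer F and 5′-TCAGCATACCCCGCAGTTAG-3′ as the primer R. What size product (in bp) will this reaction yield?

Scanning the template, GGCGCAGCTGATTA occurs at positions 54–67; this primer anneals to the bottom strand there with its 3' end pointing downstream.
Taking the reverse complement of TCAGCATACCCCGCAGTTAG gives CTAACTGCGGGGTATGCTGA, found at positions 140–159 on the template; the primer anneals here to the top strand with its 3' end pointing upstream.
Product length = (reverse-primer end) − (forward-primer start) + 1 = 159 − 54 + 1 = 106 bp.

106 bp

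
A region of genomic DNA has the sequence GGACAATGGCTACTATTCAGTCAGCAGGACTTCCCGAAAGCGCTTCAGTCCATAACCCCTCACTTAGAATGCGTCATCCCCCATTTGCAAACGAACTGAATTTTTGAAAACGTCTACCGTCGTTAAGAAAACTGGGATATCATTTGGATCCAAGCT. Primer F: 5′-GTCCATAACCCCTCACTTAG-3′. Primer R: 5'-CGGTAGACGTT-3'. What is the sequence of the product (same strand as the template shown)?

5'-GTCCATAACCCCTCACTTAGAATGCGTCATCCCCCATTTGCAAACGAACTGAATTTTTGAAAACGTCTACCG-3'

Forward primer GTCCATAACCCCTCACTTAG is found on the top strand at positions 48–67.
The reverse primer's reverse complement is AACGTCTACCG, which matches the template at positions 109–119.
The product is the template from position 48 through 119 (72 bp).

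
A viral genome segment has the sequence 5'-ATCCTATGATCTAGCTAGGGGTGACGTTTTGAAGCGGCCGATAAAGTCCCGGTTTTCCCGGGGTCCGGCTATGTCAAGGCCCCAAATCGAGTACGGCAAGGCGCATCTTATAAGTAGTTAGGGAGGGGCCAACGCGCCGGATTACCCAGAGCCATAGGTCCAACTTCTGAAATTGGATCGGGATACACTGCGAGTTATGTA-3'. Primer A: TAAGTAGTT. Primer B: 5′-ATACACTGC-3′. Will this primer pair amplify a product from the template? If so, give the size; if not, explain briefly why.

Primer A (TAAGTAGTT) matches the top strand at positions 111–119 (3' end points downstream).
Primer B (ATACACTGC) also matches the top strand directly, at positions 183–191 — its reverse complement GCAGTGTAT is not present.
Both primers anneal to the bottom strand with 3' ends pointing the same way, so neither can prime synthesis back toward the other.

No product — both primers anneal to the same strand and extend in the same direction.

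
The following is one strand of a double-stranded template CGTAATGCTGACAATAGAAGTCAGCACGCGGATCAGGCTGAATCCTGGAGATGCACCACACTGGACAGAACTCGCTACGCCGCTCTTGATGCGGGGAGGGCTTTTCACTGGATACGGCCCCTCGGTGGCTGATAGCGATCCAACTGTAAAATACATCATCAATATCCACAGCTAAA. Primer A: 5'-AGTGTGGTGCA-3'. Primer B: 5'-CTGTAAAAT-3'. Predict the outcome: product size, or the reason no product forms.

No product — the primers' 3' ends point away from each other.

Primer A (AGTGTGGTGCA) has reverse complement TGCACCACACT, which matches the top strand at positions 52–62; primer A anneals to the top strand there with its 3' end pointing upstream toward position 52.
Primer B (CTGTAAAAT) matches the top strand directly at positions 144–152; it anneals to the bottom strand with its 3' end pointing downstream toward position 152.
The 3' ends diverge (primer A extends toward position 1, primer B toward position 176), so the primers never converge on a shared product.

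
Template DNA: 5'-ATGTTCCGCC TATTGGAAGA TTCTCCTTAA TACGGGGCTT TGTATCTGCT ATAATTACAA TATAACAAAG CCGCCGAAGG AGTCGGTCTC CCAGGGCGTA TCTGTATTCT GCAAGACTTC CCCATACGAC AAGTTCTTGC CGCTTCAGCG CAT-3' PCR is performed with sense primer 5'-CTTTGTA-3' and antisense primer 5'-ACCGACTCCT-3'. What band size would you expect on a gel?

50 bp

The forward primer matches the template at positions 38–44.
The reverse primer's reverse complement is AGGAGTCGGT, which matches the template at positions 78–87.
The product runs from position 38 to position 87, so its length is 87 − 38 + 1 = 50 bp.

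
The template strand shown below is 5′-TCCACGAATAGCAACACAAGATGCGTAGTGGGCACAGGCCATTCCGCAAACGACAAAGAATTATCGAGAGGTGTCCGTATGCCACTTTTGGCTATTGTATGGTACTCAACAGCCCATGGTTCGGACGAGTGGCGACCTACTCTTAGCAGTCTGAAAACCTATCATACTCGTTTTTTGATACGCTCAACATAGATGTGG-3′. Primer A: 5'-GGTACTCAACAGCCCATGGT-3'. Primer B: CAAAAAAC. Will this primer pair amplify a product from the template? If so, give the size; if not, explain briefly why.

Primer A (GGTACTCAACAGCCCATGGT) matches the top strand at positions 101–120; it acts as a forward primer.
Primer B's reverse complement is GTTTTTTG, matching the top strand at positions 170–177; it acts as a reverse primer.
The 3' ends face each other across positions 101–177, giving a 77 bp product.

Yes — a 77 bp product.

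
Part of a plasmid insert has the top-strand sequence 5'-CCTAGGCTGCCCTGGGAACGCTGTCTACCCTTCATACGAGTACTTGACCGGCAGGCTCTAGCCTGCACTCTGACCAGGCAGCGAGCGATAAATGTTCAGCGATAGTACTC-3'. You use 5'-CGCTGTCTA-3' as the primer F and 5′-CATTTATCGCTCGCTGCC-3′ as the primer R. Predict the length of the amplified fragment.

76 bp

Forward primer CGCTGTCTA is found on the top strand at positions 19–27.
Taking the reverse complement of CATTTATCGCTCGCTGCC gives GGCAGCGAGCGATAAATG, found at positions 77–94 on the template; the primer anneals here to the top strand with its 3' end pointing upstream.
Amplicon spans positions 19–94: 76 bp.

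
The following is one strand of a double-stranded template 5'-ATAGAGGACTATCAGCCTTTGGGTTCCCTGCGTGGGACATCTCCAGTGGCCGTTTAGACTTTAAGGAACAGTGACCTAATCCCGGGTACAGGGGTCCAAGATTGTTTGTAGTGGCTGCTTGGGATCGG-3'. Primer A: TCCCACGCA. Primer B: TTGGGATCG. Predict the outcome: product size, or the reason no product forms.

Primer A (TCCCACGCA) has reverse complement TGCGTGGGA, which matches the top strand at positions 29–37; primer A anneals to the top strand there with its 3' end pointing upstream toward position 29.
Primer B (TTGGGATCG) matches the top strand directly at positions 119–127; it anneals to the bottom strand with its 3' end pointing downstream toward position 127.
The 3' ends diverge (primer A extends toward position 1, primer B toward position 128), so the primers never converge on a shared product.

No product — the primers' 3' ends point away from each other.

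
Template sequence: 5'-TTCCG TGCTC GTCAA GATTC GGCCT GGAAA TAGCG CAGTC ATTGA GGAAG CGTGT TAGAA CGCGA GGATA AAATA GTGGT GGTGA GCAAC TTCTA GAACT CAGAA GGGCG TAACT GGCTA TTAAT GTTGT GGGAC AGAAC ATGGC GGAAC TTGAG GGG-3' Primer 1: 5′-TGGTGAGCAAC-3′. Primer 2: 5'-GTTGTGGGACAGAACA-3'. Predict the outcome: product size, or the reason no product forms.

No product — both primers anneal to the same strand and extend in the same direction.

Primer 1 (TGGTGAGCAAC) matches the top strand at positions 80–90 (3' end points downstream).
Primer 2 (GTTGTGGGACAGAACA) also matches the top strand directly, at positions 126–141 — its reverse complement TGTTCTGTCCCACAAC is not present.
Both primers anneal to the bottom strand with 3' ends pointing the same way, so neither can prime synthesis back toward the other.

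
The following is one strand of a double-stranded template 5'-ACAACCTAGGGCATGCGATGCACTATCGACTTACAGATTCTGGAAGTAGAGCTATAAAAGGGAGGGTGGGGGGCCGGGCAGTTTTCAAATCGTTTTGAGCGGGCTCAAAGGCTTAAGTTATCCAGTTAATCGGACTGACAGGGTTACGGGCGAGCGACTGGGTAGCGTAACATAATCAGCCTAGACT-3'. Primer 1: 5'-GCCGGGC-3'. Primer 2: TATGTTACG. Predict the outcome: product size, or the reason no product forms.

Primer 1 (GCCGGGC) matches the top strand at positions 73–79; it acts as a forward primer.
Primer 2's reverse complement is CGTAACATA, matching the top strand at positions 166–174; it acts as a reverse primer.
The 3' ends face each other across positions 73–174, giving a 102 bp product.

Yes — a 102 bp product.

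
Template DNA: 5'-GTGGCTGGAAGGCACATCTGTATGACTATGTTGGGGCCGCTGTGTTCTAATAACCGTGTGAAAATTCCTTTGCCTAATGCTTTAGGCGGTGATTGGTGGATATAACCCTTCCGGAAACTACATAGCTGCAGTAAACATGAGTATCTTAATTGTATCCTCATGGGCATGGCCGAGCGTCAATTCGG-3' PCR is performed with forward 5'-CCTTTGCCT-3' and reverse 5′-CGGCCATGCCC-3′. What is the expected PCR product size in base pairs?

106 bp

Scanning the template, CCTTTGCCT occurs at positions 67–75; this primer anneals to the bottom strand there with its 3' end pointing downstream.
Reverse complement of the reverse primer: GGGCATGGCCG. This occurs on the top strand at positions 162–172.
The product runs from position 67 to position 172, so its length is 172 − 67 + 1 = 106 bp.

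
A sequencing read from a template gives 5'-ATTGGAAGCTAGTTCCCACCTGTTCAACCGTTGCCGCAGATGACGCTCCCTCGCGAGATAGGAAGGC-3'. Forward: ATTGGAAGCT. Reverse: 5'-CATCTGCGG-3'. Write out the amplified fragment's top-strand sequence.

Scanning the template, ATTGGAAGCT occurs at positions 1–10; this primer anneals to the bottom strand there with its 3' end pointing downstream.
Taking the reverse complement of CATCTGCGG gives CCGCAGATG, found at positions 34–42 on the template; the primer anneals here to the top strand with its 3' end pointing upstream.
The product is the template from position 1 through 42 (42 bp).

5'-ATTGGAAGCTAGTTCCCACCTGTTCAACCGTTGCCGCAGATG-3'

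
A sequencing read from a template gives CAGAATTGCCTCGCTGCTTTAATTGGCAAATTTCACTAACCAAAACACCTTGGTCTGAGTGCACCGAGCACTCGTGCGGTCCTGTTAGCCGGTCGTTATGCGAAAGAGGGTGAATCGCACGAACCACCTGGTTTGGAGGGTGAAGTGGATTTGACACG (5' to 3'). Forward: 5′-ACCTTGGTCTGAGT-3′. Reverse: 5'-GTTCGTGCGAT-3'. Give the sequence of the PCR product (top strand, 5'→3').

5'-ACCTTGGTCTGAGTGCACCGAGCACTCGTGCGGTCCTGTTAGCCGGTCGTTATGCGAAAGAGGGTGAATCGCACGAAC-3'

The forward primer matches the template at positions 47–60.
Taking the reverse complement of GTTCGTGCGAT gives ATCGCACGAAC, found at positions 114–124 on the template; the primer anneals here to the top strand with its 3' end pointing upstream.
The product is the template from position 47 through 124 (78 bp).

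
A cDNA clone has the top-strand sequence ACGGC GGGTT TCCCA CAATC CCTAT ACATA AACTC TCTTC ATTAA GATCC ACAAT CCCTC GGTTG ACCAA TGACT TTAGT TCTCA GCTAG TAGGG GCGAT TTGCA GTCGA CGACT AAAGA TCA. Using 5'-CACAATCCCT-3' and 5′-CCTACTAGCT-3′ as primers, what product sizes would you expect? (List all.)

81 bp, 45 bp

The forward primer CACAATCCCT matches the top strand at positions 14–23, 50–59.
The reverse primer's reverse complement is AGCTAGTAGG, matching at positions 85–94.
Each forward site pairs with the reverse site to give a product ending at position 94: sizes 81, 45 bp.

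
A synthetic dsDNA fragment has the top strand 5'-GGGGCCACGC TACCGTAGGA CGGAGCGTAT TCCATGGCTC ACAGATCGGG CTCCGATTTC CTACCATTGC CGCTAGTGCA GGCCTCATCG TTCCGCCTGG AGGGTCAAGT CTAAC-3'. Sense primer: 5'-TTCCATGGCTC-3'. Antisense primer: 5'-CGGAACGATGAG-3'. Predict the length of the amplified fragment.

Forward primer TTCCATGGCTC is found on the top strand at positions 30–40.
The reverse primer's reverse complement is CTCATCGTTCCG, which matches the template at positions 84–95.
The product runs from position 30 to position 95, so its length is 95 − 30 + 1 = 66 bp.

66 bp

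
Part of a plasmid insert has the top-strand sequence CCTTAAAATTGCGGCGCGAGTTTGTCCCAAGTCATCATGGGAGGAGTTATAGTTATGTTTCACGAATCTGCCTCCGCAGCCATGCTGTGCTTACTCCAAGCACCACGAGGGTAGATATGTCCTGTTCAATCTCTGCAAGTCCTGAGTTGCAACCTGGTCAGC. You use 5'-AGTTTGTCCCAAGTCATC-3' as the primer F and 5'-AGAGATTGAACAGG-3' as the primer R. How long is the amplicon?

116 bp

The forward primer matches the template at positions 19–36.
Taking the reverse complement of AGAGATTGAACAGG gives CCTGTTCAATCTCT, found at positions 121–134 on the template; the primer anneals here to the top strand with its 3' end pointing upstream.
The product runs from position 19 to position 134, so its length is 134 − 19 + 1 = 116 bp.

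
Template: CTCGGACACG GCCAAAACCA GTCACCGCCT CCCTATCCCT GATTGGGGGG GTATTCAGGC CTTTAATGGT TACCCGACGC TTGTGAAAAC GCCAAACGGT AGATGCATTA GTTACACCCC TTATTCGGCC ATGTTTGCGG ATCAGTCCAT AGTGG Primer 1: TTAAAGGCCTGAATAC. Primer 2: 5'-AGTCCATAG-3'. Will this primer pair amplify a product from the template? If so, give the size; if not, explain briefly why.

Primer 1 (TTAAAGGCCTGAATAC) has reverse complement GTATTCAGGCCTTTAA, which matches the top strand at positions 51–66; primer 1 anneals to the top strand there with its 3' end pointing upstream toward position 51.
Primer 2 (AGTCCATAG) matches the top strand directly at positions 144–152; it anneals to the bottom strand with its 3' end pointing downstream toward position 152.
The 3' ends diverge (primer 1 extends toward position 1, primer 2 toward position 155), so the primers never converge on a shared product.

No product — the primers' 3' ends point away from each other.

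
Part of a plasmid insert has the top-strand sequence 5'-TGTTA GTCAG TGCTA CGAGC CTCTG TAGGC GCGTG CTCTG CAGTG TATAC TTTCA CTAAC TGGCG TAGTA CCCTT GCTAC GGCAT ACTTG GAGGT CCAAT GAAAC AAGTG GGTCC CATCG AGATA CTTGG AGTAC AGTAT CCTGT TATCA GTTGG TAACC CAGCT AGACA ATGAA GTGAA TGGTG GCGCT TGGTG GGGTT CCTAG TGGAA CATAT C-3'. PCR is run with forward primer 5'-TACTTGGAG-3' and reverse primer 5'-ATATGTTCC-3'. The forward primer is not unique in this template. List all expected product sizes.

131 bp, 92 bp

The forward primer TACTTGGAG matches the top strand at positions 85–93, 124–132.
The reverse primer's reverse complement is GGAACATAT, matching at positions 207–215.
Each forward site pairs with the reverse site to give a product ending at position 215: sizes 131, 92 bp.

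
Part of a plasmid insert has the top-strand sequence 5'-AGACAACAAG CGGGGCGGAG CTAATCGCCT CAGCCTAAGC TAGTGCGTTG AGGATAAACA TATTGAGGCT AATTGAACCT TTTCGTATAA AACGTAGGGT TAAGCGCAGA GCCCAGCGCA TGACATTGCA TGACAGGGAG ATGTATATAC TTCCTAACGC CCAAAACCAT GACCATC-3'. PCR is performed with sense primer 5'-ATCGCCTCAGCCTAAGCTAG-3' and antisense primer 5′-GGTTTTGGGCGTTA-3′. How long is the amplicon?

The forward primer matches the template at positions 24–43.
The reverse primer's reverse complement is TAACGCCCAAAACC, which matches the template at positions 155–168.
Amplicon spans positions 24–168: 145 bp.

145 bp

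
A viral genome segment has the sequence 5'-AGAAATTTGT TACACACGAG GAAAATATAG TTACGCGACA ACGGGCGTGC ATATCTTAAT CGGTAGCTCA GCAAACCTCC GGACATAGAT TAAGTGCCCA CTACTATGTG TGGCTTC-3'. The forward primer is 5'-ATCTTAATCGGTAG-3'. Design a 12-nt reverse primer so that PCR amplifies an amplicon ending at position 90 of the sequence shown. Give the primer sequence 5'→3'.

5'-ATCTATGTCCGG-3'

The forward primer binds at positions 53–66; the product's 3' end on the top strand is position 90.
The reverse primer anneals to the top strand over positions 79–90, i.e. to CCGGACATAGAT.
Its sequence written 5'→3' is the reverse complement: ATCTATGTCCGG.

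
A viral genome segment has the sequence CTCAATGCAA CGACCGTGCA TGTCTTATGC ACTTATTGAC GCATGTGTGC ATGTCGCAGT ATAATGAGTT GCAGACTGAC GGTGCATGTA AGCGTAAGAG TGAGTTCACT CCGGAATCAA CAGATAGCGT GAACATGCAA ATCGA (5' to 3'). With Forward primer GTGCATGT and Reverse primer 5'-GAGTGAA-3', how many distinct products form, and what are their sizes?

Three products: 96 bp, 65 bp, 30 bp

The forward primer GTGCATGT matches the top strand at positions 16–23, 47–54, 82–89.
The reverse primer's reverse complement is TTCACTC, matching at positions 105–111.
Each forward site pairs with the reverse site to give a product ending at position 111: sizes 96, 65, 30 bp.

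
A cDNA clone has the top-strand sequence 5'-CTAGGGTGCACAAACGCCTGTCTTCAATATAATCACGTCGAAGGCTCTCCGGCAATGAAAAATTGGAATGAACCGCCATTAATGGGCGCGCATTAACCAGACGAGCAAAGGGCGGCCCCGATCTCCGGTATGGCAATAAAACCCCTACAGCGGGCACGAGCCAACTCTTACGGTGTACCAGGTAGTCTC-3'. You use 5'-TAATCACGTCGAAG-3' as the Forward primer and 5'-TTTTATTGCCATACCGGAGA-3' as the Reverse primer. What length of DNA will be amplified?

112 bp

Scanning the template, TAATCACGTCGAAG occurs at positions 30–43; this primer anneals to the bottom strand there with its 3' end pointing downstream.
Taking the reverse complement of TTTTATTGCCATACCGGAGA gives TCTCCGGTATGGCAATAAAA, found at positions 122–141 on the template; the primer anneals here to the top strand with its 3' end pointing upstream.
Product length = (reverse-primer end) − (forward-primer start) + 1 = 141 − 30 + 1 = 112 bp.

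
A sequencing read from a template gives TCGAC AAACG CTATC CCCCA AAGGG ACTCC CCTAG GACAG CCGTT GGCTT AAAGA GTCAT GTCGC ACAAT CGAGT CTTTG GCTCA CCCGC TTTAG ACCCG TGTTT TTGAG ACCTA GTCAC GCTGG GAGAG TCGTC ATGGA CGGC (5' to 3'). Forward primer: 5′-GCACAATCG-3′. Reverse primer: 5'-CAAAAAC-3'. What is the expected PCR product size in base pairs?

The forward primer matches the template at positions 64–72.
Taking the reverse complement of CAAAAAC gives GTTTTTG, found at positions 102–108 on the template; the primer anneals here to the top strand with its 3' end pointing upstream.
Amplicon spans positions 64–108: 45 bp.

45 bp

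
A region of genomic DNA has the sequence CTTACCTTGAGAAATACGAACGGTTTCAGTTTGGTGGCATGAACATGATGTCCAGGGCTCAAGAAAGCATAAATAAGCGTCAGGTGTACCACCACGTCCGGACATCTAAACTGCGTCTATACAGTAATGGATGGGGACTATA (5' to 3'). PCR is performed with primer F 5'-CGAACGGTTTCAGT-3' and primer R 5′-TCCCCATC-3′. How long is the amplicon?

The forward primer matches the template at positions 17–30.
The reverse primer's reverse complement is GATGGGGA, which matches the template at positions 130–137.
The product runs from position 17 to position 137, so its length is 137 − 17 + 1 = 121 bp.

121 bp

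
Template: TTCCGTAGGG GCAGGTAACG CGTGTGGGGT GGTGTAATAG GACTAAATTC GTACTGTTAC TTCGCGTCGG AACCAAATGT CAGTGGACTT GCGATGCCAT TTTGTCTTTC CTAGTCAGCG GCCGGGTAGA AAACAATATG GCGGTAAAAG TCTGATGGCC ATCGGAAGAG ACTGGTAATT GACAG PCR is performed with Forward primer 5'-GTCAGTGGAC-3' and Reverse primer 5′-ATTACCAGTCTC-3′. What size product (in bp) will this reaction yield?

Forward primer GTCAGTGGAC is found on the top strand at positions 79–88.
The reverse primer's reverse complement is GAGACTGGTAAT, which matches the template at positions 168–179.
Product length = (reverse-primer end) − (forward-primer start) + 1 = 179 − 79 + 1 = 101 bp.

101 bp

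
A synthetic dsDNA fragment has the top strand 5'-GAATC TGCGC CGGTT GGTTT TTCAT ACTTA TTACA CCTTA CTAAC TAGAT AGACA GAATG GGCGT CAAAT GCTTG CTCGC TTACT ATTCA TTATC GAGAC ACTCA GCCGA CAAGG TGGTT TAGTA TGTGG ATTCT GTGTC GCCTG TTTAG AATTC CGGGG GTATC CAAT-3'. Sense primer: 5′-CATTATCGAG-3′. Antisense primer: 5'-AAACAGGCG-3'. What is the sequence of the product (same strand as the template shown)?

5'-CATTATCGAGACACTCAGCCGACAAGGTGGTTTAGTATGTGGATTCTGTGTCGCCTGTTT-3'

Forward primer CATTATCGAG is found on the top strand at positions 89–98.
Reverse complement of the reverse primer: CGCCTGTTT. This occurs on the top strand at positions 140–148.
The product is the template from position 89 through 148 (60 bp).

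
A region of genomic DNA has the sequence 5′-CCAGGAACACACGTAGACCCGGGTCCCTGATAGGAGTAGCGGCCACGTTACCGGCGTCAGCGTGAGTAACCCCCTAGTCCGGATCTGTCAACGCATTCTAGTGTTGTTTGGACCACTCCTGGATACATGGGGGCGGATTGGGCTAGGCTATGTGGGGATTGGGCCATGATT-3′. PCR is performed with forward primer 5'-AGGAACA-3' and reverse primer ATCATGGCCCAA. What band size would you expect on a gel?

Forward primer AGGAACA is found on the top strand at positions 3–9.
Taking the reverse complement of ATCATGGCCCAA gives TTGGGCCATGAT, found at positions 159–170 on the template; the primer anneals here to the top strand with its 3' end pointing upstream.
Amplicon spans positions 3–170: 168 bp.

168 bp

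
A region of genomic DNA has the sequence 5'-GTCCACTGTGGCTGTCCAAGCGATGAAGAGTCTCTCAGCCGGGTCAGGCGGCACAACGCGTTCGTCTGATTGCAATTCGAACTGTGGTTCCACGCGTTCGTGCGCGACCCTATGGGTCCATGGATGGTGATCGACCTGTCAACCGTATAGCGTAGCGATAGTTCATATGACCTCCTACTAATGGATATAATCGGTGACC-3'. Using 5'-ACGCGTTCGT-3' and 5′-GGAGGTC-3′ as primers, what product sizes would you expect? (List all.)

The forward primer ACGCGTTCGT matches the top strand at positions 56–65, 92–101.
The reverse primer's reverse complement is GACCTCC, matching at positions 169–175.
Each forward site pairs with the reverse site to give a product ending at position 175: sizes 120, 84 bp.

120 bp, 84 bp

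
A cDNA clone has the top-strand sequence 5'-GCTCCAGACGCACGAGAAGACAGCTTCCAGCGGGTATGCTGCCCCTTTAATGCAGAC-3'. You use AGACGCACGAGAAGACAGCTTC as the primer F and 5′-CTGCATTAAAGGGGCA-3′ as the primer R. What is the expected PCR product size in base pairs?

50 bp

Forward primer AGACGCACGAGAAGACAGCTTC is found on the top strand at positions 6–27.
Reverse complement of the reverse primer: TGCCCCTTTAATGCAG. This occurs on the top strand at positions 40–55.
Product length = (reverse-primer end) − (forward-primer start) + 1 = 55 − 6 + 1 = 50 bp.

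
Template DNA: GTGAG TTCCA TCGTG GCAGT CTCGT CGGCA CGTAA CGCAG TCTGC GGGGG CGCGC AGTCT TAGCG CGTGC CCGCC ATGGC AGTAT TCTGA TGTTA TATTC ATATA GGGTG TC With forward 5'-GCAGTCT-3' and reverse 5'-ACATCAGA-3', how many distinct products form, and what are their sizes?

Three products: 78 bp, 57 bp, 40 bp

The forward primer GCAGTCT matches the top strand at positions 16–22, 37–43, 54–60.
The reverse primer's reverse complement is TCTGATGT, matching at positions 86–93.
Each forward site pairs with the reverse site to give a product ending at position 93: sizes 78, 57, 40 bp.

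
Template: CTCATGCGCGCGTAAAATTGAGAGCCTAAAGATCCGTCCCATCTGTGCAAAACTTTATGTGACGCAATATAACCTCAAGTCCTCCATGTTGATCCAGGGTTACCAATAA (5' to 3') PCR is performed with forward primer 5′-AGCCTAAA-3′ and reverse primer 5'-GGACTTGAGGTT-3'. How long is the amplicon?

60 bp

The forward primer matches the template at positions 23–30.
Reverse complement of the reverse primer: AACCTCAAGTCC. This occurs on the top strand at positions 71–82.
The product runs from position 23 to position 82, so its length is 82 − 23 + 1 = 60 bp.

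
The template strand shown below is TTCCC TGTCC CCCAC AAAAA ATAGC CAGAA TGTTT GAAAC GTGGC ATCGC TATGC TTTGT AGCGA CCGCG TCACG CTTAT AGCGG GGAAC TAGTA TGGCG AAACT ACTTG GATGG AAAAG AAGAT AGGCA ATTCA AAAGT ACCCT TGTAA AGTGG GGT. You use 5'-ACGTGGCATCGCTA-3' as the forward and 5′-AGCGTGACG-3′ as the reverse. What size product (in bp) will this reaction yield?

Scanning the template, ACGTGGCATCGCTA occurs at positions 39–52; this primer anneals to the bottom strand there with its 3' end pointing downstream.
Reverse complement of the reverse primer: CGTCACGCT. This occurs on the top strand at positions 69–77.
Product length = (reverse-primer end) − (forward-primer start) + 1 = 77 − 39 + 1 = 39 bp.

39 bp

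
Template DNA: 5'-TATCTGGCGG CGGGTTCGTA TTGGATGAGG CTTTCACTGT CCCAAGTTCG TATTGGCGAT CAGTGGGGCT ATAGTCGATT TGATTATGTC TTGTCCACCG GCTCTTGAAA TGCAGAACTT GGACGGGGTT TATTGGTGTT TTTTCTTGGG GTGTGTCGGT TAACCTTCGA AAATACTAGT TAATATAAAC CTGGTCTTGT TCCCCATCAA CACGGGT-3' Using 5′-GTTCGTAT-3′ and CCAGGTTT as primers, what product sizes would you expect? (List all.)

The forward primer GTTCGTAT matches the top strand at positions 14–21, 46–53.
The reverse primer's reverse complement is AAACCTGG, matching at positions 187–194.
Each forward site pairs with the reverse site to give a product ending at position 194: sizes 181, 149 bp.

181 bp, 149 bp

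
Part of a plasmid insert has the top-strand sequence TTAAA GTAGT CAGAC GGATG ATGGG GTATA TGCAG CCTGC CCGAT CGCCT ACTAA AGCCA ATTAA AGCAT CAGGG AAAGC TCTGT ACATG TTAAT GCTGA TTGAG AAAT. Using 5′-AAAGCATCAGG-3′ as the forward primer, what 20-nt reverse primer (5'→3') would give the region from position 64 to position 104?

The product's 3' end on the top strand is position 104.
The reverse primer anneals to the top strand over positions 85–104, i.e. to TACATGTTAATGCTGATTGA.
Its sequence written 5'→3' is the reverse complement: TCAATCAGCATTAACATGTA.

5'-TCAATCAGCATTAACATGTA-3'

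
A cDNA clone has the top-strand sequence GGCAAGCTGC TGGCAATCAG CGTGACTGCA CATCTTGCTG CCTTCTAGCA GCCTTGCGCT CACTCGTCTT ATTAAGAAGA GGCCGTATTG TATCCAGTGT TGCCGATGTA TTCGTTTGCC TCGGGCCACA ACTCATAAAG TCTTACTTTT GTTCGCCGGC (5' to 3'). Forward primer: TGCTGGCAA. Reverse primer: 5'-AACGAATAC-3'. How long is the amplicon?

109 bp

The forward primer matches the template at positions 8–16.
Reverse complement of the reverse primer: GTATTCGTT. This occurs on the top strand at positions 108–116.
Product length = (reverse-primer end) − (forward-primer start) + 1 = 116 − 8 + 1 = 109 bp.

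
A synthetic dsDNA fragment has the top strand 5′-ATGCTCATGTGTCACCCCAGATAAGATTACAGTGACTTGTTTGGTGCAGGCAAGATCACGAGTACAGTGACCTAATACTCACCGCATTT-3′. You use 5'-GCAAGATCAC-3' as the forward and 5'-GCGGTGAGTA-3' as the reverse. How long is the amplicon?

36 bp

Scanning the template, GCAAGATCAC occurs at positions 50–59; this primer anneals to the bottom strand there with its 3' end pointing downstream.
Reverse complement of the reverse primer: TACTCACCGC. This occurs on the top strand at positions 76–85.
The product runs from position 50 to position 85, so its length is 85 − 50 + 1 = 36 bp.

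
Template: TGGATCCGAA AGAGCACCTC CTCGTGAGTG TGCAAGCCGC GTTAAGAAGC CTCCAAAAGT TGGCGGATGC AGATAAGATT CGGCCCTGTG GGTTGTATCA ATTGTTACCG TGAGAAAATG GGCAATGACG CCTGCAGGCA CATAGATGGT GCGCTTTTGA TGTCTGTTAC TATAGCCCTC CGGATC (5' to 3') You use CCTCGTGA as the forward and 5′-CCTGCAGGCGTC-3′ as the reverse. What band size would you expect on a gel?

119 bp

Forward primer CCTCGTGA is found on the top strand at positions 20–27.
Taking the reverse complement of CCTGCAGGCGTC gives GACGCCTGCAGG, found at positions 127–138 on the template; the primer anneals here to the top strand with its 3' end pointing upstream.
Amplicon spans positions 20–138: 119 bp.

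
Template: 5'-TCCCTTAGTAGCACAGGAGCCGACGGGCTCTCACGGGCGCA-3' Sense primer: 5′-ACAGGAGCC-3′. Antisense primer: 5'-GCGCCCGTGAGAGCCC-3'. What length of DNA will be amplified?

28 bp

Forward primer ACAGGAGCC is found on the top strand at positions 13–21.
Reverse complement of the reverse primer: GGGCTCTCACGGGCGC. This occurs on the top strand at positions 25–40.
The product runs from position 13 to position 40, so its length is 40 − 13 + 1 = 28 bp.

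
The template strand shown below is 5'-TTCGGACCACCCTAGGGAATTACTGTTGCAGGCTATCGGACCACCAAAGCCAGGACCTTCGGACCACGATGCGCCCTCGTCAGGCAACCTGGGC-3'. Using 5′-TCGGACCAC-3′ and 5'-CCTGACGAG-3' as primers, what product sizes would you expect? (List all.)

83 bp, 49 bp, 26 bp

The forward primer TCGGACCAC matches the top strand at positions 2–10, 36–44, 59–67.
The reverse primer's reverse complement is CTCGTCAGG, matching at positions 76–84.
Each forward site pairs with the reverse site to give a product ending at position 84: sizes 83, 49, 26 bp.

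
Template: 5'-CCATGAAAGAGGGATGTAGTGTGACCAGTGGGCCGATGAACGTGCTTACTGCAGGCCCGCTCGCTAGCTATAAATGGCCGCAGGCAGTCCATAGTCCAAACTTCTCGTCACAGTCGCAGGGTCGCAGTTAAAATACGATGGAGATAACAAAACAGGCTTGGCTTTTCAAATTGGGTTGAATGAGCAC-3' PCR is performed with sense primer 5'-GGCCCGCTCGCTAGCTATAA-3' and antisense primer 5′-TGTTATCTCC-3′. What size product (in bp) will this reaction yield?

The forward primer matches the template at positions 54–73.
The reverse primer's reverse complement is GGAGATAACA, which matches the template at positions 140–149.
Product length = (reverse-primer end) − (forward-primer start) + 1 = 149 − 54 + 1 = 96 bp.

96 bp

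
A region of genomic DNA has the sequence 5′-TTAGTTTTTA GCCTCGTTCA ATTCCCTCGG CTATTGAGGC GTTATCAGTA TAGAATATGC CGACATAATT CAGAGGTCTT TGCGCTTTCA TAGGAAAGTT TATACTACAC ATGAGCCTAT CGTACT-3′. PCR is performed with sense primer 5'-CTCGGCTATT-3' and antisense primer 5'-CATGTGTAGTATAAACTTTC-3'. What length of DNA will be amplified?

88 bp

Forward primer CTCGGCTATT is found on the top strand at positions 26–35.
Taking the reverse complement of CATGTGTAGTATAAACTTTC gives GAAAGTTTATACTACACATG, found at positions 94–113 on the template; the primer anneals here to the top strand with its 3' end pointing upstream.
Amplicon spans positions 26–113: 88 bp.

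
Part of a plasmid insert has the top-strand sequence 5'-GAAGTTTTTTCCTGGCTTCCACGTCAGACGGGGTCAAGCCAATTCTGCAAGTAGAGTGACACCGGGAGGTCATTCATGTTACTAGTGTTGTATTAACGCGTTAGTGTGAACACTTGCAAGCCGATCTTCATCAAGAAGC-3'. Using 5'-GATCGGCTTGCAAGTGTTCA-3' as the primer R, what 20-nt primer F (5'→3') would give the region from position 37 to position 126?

The reverse primer's reverse complement TGAACACTTGCAAGCCGATC matches the template at positions 107–126; the product starts at position 37.
The forward primer is identical to the top strand over positions 37–56: AGCCAATTCTGCAAGTAGAG.

5'-AGCCAATTCTGCAAGTAGAG-3'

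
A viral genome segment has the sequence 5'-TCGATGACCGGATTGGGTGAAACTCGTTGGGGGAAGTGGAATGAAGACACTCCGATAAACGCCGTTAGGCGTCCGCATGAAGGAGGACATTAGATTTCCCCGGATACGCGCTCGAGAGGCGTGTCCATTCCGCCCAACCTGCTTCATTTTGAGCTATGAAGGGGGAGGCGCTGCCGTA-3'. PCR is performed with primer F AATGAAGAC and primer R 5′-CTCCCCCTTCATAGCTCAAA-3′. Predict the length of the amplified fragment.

128 bp

The forward primer matches the template at positions 40–48.
Taking the reverse complement of CTCCCCCTTCATAGCTCAAA gives TTTGAGCTATGAAGGGGGAG, found at positions 148–167 on the template; the primer anneals here to the top strand with its 3' end pointing upstream.
The product runs from position 40 to position 167, so its length is 167 − 40 + 1 = 128 bp.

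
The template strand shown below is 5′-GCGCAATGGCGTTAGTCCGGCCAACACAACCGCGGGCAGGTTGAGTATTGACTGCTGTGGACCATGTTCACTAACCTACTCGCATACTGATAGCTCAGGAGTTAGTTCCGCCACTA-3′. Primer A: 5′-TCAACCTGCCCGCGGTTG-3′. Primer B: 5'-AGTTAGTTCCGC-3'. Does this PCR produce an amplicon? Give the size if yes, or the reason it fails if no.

No product — the primers' 3' ends point away from each other.

Primer A (TCAACCTGCCCGCGGTTG) has reverse complement CAACCGCGGGCAGGTTGA, which matches the top strand at positions 27–44; primer A anneals to the top strand there with its 3' end pointing upstream toward position 27.
Primer B (AGTTAGTTCCGC) matches the top strand directly at positions 100–111; it anneals to the bottom strand with its 3' end pointing downstream toward position 111.
The 3' ends diverge (primer A extends toward position 1, primer B toward position 116), so the primers never converge on a shared product.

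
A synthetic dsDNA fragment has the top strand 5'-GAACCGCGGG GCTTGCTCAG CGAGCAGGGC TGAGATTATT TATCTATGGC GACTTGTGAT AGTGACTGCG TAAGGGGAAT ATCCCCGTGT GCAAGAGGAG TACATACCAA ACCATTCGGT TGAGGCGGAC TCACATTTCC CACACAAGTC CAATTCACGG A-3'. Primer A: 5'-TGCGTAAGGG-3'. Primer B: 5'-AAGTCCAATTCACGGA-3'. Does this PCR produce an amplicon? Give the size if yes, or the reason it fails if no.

Primer A (TGCGTAAGGG) matches the top strand at positions 67–76 (3' end points downstream).
Primer B (AAGTCCAATTCACGGA) also matches the top strand directly, at positions 146–161 — its reverse complement TCCGTGAATTGGACTT is not present.
Both primers anneal to the bottom strand with 3' ends pointing the same way, so neither can prime synthesis back toward the other.

No product — both primers anneal to the same strand and extend in the same direction.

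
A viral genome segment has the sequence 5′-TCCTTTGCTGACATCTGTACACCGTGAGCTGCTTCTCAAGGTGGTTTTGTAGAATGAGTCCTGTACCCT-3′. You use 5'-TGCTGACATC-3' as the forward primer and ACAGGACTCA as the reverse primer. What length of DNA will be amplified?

59 bp

The forward primer matches the template at positions 6–15.
Reverse complement of the reverse primer: TGAGTCCTGT. This occurs on the top strand at positions 55–64.
Amplicon spans positions 6–64: 59 bp.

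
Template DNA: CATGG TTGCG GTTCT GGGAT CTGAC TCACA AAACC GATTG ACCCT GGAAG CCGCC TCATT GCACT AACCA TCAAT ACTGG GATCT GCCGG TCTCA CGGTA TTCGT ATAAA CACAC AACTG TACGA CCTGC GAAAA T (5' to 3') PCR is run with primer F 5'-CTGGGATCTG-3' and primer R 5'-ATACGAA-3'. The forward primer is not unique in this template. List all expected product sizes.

The forward primer CTGGGATCTG matches the top strand at positions 14–23, 77–86.
The reverse primer's reverse complement is TTCGTAT, matching at positions 101–107.
Each forward site pairs with the reverse site to give a product ending at position 107: sizes 94, 31 bp.

94 bp, 31 bp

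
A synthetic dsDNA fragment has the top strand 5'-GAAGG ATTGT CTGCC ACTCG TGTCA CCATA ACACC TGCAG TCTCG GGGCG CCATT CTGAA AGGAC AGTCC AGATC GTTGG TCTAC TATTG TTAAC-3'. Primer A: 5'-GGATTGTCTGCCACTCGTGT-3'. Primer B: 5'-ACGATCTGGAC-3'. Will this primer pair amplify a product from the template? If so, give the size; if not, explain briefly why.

Yes — a 74 bp product.

Primer A (GGATTGTCTGCCACTCGTGT) matches the top strand at positions 4–23; it acts as a forward primer.
Primer B's reverse complement is GTCCAGATCGT, matching the top strand at positions 67–77; it acts as a reverse primer.
The 3' ends face each other across positions 4–77, giving a 74 bp product.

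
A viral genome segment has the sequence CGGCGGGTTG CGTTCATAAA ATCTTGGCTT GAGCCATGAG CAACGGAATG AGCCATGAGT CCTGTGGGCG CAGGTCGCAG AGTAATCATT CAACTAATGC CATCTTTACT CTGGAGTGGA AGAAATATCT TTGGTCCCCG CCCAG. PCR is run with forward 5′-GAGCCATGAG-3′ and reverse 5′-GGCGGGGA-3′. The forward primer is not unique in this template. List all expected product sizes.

The forward primer GAGCCATGAG matches the top strand at positions 31–40, 50–59.
The reverse primer's reverse complement is TCCCCGCC, matching at positions 135–142.
Each forward site pairs with the reverse site to give a product ending at position 142: sizes 112, 93 bp.

112 bp, 93 bp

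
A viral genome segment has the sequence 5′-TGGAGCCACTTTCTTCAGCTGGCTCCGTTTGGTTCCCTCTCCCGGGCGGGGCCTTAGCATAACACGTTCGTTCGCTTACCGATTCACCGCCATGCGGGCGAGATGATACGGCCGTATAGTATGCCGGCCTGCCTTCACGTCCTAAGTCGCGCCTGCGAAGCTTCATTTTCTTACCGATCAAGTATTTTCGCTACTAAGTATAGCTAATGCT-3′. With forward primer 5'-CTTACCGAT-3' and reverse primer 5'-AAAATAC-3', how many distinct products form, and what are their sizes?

The forward primer CTTACCGAT matches the top strand at positions 75–83, 170–178.
The reverse primer's reverse complement is GTATTTT, matching at positions 182–188.
Each forward site pairs with the reverse site to give a product ending at position 188: sizes 114, 19 bp.

Two products: 114 bp, 19 bp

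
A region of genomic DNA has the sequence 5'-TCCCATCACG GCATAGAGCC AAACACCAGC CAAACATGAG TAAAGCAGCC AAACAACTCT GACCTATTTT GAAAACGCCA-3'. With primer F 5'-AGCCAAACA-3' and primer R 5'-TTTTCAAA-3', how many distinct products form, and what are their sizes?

The forward primer AGCCAAACA matches the top strand at positions 17–25, 28–36, 47–55.
The reverse primer's reverse complement is TTTGAAAA, matching at positions 68–75.
Each forward site pairs with the reverse site to give a product ending at position 75: sizes 59, 48, 29 bp.

Three products: 59 bp, 48 bp, 29 bp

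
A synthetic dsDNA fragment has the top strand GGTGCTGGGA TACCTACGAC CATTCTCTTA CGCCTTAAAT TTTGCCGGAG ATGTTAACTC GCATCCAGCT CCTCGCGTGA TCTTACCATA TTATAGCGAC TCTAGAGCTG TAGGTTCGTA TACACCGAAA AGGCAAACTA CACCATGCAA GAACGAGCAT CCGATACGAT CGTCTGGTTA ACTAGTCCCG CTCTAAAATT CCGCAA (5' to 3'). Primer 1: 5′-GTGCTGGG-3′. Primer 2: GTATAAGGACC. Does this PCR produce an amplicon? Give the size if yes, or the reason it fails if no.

No product — primer 2 has no binding site in the template.

Primer 2 (GTATAAGGACC) does not match the top strand, and its reverse complement GGTCCTTATAC does not match either.
With no annealing site for primer 2, no amplification occurs.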